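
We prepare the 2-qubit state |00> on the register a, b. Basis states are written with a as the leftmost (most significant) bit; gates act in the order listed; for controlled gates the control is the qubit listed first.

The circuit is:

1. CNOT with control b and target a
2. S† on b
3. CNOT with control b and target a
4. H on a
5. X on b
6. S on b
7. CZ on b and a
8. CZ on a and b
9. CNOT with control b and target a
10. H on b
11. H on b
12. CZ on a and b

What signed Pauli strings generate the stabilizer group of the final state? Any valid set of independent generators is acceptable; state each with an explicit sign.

The stabilizer group can be generated by -XI, -IZ, among other valid generating sets.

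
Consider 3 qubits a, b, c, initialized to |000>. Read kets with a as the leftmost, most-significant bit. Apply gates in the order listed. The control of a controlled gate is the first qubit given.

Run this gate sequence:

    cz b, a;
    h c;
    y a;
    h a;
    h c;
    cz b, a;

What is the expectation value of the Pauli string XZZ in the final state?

The expectation value of XZZ is -1.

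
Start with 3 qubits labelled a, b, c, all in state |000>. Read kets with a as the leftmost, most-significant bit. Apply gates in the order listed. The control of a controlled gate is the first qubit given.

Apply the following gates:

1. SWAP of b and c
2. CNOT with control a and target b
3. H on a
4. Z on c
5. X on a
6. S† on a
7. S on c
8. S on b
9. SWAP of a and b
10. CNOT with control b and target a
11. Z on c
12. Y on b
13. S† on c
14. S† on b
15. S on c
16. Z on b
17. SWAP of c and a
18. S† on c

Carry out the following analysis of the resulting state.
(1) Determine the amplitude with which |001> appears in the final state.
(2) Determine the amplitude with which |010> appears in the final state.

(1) |001> carries amplitude sqrt(2)*I/2 in the final state.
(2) The amplitude on |010> is -sqrt(2)/2.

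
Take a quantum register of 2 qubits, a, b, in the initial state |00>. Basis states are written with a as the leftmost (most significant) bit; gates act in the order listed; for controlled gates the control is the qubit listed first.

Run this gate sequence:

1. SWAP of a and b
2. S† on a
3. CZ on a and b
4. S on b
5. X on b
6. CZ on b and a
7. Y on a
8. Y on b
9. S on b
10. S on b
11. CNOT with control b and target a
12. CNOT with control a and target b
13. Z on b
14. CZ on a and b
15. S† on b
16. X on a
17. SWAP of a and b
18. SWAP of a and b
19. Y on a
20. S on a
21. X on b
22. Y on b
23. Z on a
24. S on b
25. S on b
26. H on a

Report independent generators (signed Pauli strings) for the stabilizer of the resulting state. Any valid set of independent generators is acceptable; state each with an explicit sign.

One valid set of independent stabilizer generators is -XI, -IZ (any independent generating set of the same group is equally correct).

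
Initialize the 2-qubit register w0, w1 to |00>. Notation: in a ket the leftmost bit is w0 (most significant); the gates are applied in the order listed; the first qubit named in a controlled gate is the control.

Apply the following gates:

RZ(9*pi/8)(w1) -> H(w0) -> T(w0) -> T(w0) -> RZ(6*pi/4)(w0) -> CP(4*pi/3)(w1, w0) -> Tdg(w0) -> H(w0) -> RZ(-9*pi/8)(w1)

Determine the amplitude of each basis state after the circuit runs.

The resulting statevector has amplitude -1/2 - exp(I*pi/4)/2 on |00>, 0 on |01>, 1/2 - exp(I*pi/4)/2 on |10>, 0 on |11>.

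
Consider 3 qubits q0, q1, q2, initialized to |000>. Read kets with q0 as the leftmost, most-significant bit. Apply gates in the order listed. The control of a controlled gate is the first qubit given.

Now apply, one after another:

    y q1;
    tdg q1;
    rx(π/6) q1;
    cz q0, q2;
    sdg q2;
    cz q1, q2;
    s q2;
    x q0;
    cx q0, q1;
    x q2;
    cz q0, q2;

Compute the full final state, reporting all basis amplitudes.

After the circuit, the state carries amplitude (-sqrt(6) - sqrt(2))*exp(I*pi/4)/4 on |101>, (-sqrt(2) + sqrt(6))*exp(3*I*pi/4)/4 on |111>, and 0 on every other basis state.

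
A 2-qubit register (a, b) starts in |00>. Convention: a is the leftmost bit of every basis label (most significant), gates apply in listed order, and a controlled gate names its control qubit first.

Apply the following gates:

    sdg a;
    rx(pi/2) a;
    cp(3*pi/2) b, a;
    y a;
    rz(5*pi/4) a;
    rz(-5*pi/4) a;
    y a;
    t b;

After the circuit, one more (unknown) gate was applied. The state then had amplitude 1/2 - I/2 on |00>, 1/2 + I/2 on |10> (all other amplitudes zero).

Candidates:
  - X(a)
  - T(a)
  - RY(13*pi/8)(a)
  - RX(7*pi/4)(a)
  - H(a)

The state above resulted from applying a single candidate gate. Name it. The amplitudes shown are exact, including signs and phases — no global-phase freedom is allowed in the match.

The unique candidate consistent with the amplitudes is H(a).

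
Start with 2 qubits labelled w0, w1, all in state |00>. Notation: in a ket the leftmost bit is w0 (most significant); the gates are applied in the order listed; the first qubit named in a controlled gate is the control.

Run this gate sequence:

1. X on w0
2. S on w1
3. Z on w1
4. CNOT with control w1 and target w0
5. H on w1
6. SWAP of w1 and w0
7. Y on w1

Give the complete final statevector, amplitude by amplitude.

After the circuit, the state carries amplitude -sqrt(2)*I/2 on |00>, 0 on |01>, -sqrt(2)*I/2 on |10>, 0 on |11>.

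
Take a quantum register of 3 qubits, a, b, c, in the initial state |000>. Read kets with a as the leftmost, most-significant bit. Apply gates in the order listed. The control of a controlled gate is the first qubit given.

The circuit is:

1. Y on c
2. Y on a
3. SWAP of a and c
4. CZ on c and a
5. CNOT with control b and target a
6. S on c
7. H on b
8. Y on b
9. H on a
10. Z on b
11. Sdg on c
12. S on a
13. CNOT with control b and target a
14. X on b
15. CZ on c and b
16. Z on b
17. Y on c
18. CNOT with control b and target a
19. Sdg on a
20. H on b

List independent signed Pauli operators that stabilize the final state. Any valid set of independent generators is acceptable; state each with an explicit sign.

The stabilizer group can be generated by +XII, +IZI, +IIZ, among other valid generating sets.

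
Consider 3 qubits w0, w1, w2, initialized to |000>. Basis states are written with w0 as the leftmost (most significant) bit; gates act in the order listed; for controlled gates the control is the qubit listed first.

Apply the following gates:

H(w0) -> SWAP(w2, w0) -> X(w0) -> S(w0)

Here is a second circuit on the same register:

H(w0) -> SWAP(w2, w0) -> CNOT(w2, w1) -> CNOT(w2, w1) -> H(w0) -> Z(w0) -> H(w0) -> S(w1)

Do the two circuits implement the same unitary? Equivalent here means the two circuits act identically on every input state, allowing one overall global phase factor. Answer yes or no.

No, they are not equivalent — no single phase factor reconciles the two unitaries.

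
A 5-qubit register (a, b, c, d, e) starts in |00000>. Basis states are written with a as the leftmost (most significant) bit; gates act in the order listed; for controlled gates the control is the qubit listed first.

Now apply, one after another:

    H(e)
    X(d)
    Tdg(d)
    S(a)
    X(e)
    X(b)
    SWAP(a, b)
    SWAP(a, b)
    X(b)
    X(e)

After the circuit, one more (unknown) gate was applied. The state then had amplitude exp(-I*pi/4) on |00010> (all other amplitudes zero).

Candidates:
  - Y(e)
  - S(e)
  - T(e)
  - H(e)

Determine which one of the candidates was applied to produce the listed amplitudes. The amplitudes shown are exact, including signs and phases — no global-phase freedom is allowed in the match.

The applied gate was H(e). Key observation: gates 5-10 undo each other exactly, leaving only the rest of the circuit to track.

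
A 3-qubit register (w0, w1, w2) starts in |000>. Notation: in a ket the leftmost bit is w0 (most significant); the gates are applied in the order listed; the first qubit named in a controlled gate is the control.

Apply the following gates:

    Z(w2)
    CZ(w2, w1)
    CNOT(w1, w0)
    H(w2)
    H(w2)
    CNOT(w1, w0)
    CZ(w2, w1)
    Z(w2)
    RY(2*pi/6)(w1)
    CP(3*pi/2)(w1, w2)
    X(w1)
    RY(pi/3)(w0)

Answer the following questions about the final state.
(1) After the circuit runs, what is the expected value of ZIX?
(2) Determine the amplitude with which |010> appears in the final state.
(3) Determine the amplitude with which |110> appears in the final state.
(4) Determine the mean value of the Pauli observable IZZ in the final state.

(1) The expectation value of ZIX is 0. Key observation: steps 1-8 multiply out to the identity, so the circuit reduces to the remaining gates.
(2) The final state's coefficient on |010> equals 3/4.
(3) |110> carries amplitude sqrt(3)/4 in the final state.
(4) The observable IZZ averages to -1/2.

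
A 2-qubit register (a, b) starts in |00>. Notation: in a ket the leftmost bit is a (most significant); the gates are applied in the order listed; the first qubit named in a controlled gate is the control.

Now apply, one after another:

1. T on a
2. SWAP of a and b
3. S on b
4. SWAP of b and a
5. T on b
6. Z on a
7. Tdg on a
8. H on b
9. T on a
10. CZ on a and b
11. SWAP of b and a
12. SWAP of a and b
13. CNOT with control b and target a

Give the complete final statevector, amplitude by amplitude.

The resulting statevector has amplitude sqrt(2)/2 on |00>, 0 on |01>, 0 on |10>, sqrt(2)/2 on |11>.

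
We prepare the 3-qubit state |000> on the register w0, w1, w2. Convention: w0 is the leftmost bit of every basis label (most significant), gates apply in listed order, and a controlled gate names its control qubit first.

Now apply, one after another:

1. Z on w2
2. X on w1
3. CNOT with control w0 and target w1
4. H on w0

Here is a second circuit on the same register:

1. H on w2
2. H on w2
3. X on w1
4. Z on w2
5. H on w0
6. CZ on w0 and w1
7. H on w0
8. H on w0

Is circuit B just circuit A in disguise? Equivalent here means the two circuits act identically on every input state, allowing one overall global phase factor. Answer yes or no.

No: there is an input state on which the two circuits produce genuinely different outputs (not merely differing by a phase).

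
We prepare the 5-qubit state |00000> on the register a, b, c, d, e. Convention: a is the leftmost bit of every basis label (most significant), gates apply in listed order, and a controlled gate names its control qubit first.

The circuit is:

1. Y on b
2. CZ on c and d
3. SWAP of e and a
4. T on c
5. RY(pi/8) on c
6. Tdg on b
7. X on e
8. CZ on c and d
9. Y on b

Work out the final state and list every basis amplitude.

After the circuit, the state carries amplitude -exp(3*I*pi/4)*cos(pi/16) on |00001>, -exp(3*I*pi/4)*sin(pi/16) on |00101>, and 0 on every other basis state.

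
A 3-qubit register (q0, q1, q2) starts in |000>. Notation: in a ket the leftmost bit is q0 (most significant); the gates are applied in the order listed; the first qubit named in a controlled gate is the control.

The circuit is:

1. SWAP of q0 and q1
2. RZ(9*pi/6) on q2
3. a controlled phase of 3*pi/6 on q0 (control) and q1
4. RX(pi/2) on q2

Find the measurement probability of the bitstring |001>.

A full measurement returns |001> with probability 1/2.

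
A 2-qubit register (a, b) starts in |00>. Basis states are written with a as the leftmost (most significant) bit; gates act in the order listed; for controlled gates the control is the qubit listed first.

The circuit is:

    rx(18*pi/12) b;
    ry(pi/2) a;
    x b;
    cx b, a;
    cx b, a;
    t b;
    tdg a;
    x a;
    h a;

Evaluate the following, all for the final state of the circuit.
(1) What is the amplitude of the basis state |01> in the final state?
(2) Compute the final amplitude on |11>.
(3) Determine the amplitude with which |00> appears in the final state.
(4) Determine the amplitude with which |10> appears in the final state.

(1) The final state's coefficient on |01> equals sqrt(2)*(-1 - exp(I*pi/4))/4. Key observation: gates 4-5 undo each other exactly, leaving only the rest of the circuit to track.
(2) |11> carries amplitude sqrt(2)*(-1 + exp(I*pi/4))/4 in the final state.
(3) The final state's coefficient on |00> equals sqrt(2)*(-I - exp(I*pi/4))/4.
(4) The final state's coefficient on |10> equals sqrt(2)*(-exp(I*pi/4) + I)/4.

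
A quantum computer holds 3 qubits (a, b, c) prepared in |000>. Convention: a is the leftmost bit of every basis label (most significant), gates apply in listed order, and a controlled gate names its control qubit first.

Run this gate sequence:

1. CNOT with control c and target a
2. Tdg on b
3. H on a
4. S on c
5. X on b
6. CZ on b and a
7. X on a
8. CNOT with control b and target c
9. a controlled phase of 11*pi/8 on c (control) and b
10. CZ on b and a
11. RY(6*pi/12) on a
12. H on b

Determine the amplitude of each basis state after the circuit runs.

The final amplitudes are sqrt(2)*exp(3*I*pi/8)/2 on |101>, -sqrt(2)*exp(3*I*pi/8)/2 on |111>, and 0 on every other basis state.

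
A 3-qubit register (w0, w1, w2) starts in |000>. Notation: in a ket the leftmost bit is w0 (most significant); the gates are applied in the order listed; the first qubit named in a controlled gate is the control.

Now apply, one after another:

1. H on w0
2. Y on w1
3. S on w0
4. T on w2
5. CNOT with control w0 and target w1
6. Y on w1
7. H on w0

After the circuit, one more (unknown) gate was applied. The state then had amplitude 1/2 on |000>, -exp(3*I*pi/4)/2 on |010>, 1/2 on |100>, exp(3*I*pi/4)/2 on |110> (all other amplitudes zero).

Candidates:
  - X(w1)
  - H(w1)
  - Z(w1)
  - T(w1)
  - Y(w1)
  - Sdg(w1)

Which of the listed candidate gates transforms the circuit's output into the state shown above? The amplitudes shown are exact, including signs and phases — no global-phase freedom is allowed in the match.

The applied gate was T(w1).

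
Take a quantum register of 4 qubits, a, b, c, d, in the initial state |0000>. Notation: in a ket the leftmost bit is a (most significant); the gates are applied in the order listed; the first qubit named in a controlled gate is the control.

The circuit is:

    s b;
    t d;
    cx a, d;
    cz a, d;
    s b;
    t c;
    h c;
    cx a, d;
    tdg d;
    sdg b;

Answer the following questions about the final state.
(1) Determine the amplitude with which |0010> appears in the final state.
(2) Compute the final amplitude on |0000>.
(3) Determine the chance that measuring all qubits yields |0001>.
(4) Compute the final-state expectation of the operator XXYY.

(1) The amplitude on |0010> is sqrt(2)/2.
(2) The amplitude on |0000> is sqrt(2)/2.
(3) A full measurement returns |0001> with probability 0.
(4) The expectation value of XXYY is 0.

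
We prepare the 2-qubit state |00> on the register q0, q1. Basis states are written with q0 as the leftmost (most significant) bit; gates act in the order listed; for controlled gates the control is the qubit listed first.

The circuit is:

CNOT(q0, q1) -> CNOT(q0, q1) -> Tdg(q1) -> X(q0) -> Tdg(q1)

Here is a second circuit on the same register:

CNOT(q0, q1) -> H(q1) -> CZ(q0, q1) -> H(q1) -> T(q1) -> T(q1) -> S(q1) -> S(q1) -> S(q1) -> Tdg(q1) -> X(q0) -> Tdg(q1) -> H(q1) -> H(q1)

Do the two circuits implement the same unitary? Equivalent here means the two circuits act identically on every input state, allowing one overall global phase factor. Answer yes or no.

Yes: on every input state the two circuits agree up to one overall phase factor.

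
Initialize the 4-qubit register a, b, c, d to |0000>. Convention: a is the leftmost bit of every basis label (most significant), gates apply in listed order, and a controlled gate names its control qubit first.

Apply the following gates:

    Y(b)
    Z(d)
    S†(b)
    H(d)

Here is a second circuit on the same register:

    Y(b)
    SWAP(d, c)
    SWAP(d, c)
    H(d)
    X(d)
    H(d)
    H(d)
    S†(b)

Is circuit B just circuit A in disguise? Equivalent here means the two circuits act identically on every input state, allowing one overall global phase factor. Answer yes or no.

Yes — the two circuits implement the same unitary up to a global phase.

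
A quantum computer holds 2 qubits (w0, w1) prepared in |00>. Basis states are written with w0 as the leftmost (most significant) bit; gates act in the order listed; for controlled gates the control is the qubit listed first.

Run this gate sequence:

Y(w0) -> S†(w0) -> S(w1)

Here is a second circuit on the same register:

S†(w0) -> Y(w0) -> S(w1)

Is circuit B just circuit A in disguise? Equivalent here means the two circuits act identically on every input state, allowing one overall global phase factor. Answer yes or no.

No, they are not equivalent — no single phase factor reconciles the two unitaries.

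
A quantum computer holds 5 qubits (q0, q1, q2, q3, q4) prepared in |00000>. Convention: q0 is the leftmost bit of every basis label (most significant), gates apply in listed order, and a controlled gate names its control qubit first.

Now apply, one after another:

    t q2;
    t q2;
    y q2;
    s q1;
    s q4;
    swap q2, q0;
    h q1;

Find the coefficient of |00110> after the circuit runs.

The final state's coefficient on |00110> equals 0.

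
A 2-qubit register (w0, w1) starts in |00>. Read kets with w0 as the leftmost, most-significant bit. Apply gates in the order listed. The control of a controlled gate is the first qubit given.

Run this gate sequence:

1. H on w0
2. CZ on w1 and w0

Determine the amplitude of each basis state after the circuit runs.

After the circuit, the state carries amplitude sqrt(2)/2 on |00>, 0 on |01>, sqrt(2)/2 on |10>, 0 on |11>.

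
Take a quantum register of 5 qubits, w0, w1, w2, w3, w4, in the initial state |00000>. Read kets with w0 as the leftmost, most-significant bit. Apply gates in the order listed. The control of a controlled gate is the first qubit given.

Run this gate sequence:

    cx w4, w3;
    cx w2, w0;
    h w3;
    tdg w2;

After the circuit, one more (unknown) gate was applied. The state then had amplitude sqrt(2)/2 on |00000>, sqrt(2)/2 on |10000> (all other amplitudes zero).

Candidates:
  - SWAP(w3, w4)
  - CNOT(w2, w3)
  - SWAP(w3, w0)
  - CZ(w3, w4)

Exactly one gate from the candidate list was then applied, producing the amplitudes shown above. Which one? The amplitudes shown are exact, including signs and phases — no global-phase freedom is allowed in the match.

The unique candidate consistent with the amplitudes is SWAP(w3, w0).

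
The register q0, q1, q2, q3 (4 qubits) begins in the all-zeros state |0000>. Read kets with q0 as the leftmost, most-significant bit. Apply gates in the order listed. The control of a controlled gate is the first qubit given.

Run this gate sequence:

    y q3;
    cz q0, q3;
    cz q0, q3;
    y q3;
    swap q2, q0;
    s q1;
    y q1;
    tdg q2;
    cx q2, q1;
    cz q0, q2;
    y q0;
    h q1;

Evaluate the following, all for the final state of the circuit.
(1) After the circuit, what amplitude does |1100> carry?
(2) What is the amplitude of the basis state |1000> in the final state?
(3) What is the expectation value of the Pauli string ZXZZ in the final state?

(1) The final state's coefficient on |1100> equals sqrt(2)/2. Key observation: steps 1-4 multiply out to the identity, so the circuit reduces to the remaining gates.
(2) The amplitude on |1000> is -sqrt(2)/2.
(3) The expectation value of ZXZZ is 1.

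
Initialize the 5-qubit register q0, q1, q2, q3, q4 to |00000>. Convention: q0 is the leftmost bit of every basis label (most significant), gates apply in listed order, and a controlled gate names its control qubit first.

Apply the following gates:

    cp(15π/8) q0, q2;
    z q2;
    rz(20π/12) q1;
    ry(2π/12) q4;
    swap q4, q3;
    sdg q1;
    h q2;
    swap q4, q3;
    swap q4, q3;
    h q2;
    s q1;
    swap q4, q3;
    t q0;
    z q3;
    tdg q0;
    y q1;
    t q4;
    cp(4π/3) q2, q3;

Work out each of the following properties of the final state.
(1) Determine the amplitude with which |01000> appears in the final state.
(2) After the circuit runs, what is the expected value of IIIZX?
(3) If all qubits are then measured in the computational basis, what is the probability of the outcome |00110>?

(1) The amplitude on |01000> is (-sqrt(6) - sqrt(2))*exp(2*I*pi/3)/4.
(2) The expectation value of IIIZX is sqrt(2)/4.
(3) The probability of measuring |00110> is 0.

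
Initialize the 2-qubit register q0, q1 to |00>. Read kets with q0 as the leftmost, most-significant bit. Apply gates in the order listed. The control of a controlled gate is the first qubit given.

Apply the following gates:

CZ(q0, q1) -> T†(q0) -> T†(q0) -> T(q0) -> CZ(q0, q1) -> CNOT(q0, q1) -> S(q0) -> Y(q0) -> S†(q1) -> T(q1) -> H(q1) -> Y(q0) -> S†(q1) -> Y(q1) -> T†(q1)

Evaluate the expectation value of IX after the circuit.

The expectation value of IX is -sqrt(2)/2.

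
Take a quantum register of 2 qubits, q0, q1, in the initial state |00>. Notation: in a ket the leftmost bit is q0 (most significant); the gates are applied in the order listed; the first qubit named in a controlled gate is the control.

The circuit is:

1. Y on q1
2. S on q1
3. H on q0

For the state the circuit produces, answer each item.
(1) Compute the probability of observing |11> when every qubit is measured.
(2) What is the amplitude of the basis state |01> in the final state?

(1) Outcome |11> occurs with probability 1/2.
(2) The amplitude on |01> is -sqrt(2)/2.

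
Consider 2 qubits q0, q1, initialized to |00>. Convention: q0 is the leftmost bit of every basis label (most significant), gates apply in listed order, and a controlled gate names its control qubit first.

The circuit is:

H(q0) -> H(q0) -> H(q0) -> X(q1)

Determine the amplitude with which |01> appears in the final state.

The amplitude on |01> is sqrt(2)/2. Key observation: steps 1-2 multiply out to the identity, so the circuit reduces to the remaining gates.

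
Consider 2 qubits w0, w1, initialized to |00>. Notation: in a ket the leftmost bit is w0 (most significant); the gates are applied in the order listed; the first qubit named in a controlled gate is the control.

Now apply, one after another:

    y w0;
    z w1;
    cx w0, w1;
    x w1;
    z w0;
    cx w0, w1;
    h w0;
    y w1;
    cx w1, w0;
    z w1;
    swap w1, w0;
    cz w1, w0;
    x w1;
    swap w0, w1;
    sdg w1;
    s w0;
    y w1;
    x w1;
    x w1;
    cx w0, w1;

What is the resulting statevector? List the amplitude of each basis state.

After the circuit, the state carries amplitude 0 on |00>, sqrt(2)*I/2 on |01>, sqrt(2)/2 on |10>, 0 on |11>.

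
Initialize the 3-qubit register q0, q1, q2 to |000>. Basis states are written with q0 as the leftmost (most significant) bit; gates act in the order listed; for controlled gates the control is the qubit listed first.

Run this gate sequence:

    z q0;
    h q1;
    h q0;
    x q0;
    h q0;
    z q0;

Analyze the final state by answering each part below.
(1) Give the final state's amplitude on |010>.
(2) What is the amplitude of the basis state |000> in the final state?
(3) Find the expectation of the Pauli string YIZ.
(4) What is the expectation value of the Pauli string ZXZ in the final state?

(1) The final state's coefficient on |010> equals sqrt(2)/2. Key observation: the block from step 3 through step 6 cancels to the identity and can be dropped.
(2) The final state's coefficient on |000> equals sqrt(2)/2.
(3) In the final state, YIZ has expectation 0.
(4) The observable ZXZ averages to 1.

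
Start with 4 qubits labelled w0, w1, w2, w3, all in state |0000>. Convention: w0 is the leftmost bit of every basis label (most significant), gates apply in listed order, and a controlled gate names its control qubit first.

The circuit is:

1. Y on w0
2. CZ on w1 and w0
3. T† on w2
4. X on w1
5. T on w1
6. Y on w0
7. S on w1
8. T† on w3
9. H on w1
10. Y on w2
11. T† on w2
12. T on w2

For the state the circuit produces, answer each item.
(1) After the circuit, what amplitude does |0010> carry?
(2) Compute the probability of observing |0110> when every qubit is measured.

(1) The amplitude on |0010> is -sqrt(2)*exp(I*pi/4)/2.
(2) The probability of measuring |0110> is 1/2.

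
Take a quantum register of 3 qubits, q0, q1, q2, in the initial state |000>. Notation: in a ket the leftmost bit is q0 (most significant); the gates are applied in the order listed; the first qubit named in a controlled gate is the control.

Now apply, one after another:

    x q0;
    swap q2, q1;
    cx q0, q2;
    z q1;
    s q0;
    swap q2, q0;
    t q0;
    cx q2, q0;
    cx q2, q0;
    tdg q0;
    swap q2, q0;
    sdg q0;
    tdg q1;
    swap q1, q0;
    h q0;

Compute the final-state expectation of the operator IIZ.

The expectation value of IIZ is -1.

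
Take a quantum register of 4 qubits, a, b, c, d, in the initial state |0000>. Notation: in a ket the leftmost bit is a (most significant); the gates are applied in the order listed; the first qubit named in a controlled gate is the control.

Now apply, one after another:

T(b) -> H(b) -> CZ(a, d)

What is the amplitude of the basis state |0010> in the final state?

|0010> carries amplitude 0 in the final state.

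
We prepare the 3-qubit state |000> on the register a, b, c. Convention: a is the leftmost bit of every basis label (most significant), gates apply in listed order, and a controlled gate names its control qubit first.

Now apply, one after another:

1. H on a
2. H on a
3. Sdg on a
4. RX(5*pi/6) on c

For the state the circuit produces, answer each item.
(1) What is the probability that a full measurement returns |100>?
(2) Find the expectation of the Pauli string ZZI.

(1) Outcome |100> occurs with probability 0. Key observation: steps 1-2 multiply out to the identity, so the circuit reduces to the remaining gates.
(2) In the final state, ZZI has expectation 1.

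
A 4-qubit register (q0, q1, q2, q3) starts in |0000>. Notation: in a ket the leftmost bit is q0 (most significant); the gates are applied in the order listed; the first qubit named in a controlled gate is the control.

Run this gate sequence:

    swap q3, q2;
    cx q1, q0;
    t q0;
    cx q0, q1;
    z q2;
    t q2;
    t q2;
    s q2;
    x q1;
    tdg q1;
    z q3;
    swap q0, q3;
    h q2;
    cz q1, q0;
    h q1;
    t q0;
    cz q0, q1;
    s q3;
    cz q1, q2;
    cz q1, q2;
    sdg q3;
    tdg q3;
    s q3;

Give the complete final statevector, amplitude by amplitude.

The resulting statevector has amplitude -exp(3*I*pi/4)/2 on |0000>, -exp(3*I*pi/4)/2 on |0010>, exp(3*I*pi/4)/2 on |0100>, exp(3*I*pi/4)/2 on |0110>, and 0 on every other basis state.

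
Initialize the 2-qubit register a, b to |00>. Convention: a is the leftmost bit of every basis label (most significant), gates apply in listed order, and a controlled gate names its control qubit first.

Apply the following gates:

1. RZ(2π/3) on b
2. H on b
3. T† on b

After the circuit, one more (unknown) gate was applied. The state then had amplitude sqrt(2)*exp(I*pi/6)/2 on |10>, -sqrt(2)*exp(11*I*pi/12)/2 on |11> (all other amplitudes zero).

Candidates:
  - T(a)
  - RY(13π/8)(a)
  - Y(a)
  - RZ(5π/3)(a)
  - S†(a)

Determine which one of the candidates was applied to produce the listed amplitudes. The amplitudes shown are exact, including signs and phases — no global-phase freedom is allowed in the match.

The applied gate was Y(a).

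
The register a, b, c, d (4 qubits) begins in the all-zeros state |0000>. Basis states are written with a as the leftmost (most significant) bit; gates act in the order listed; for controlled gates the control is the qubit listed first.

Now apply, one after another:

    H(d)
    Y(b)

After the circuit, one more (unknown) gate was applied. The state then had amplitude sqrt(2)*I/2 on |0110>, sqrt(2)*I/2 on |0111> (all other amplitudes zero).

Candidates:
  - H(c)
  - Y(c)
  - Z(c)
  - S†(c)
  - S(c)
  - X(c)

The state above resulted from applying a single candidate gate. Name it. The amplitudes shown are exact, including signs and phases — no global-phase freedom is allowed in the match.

The unique candidate consistent with the amplitudes is X(c).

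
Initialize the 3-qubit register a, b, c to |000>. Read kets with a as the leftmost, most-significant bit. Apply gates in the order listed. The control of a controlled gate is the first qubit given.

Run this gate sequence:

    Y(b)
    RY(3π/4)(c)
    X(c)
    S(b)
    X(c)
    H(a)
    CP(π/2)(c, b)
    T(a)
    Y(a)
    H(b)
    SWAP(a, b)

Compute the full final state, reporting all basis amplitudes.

The final amplitudes are sqrt(2 - sqrt(2))*exp(3*I*pi/4)/4 on |000>, -sqrt(sqrt(2) + 2)*exp(I*pi/4)/4 on |001>, -I*sqrt(2 - sqrt(2))/4 on |010>, sqrt(sqrt(2) + 2)/4 on |011>, -sqrt(2 - sqrt(2))*exp(3*I*pi/4)/4 on |100>, sqrt(sqrt(2) + 2)*exp(I*pi/4)/4 on |101>, I*sqrt(2 - sqrt(2))/4 on |110>, -sqrt(sqrt(2) + 2)/4 on |111>.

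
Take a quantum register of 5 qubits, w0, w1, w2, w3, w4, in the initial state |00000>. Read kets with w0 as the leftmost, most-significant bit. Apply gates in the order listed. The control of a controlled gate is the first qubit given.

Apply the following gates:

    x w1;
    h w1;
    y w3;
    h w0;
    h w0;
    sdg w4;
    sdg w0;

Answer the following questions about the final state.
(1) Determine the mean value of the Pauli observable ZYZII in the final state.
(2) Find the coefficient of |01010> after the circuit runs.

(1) The expectation value of ZYZII is 0. Key observation: the block from step 4 through step 5 cancels to the identity and can be dropped.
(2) The final state's coefficient on |01010> equals -sqrt(2)*I/2.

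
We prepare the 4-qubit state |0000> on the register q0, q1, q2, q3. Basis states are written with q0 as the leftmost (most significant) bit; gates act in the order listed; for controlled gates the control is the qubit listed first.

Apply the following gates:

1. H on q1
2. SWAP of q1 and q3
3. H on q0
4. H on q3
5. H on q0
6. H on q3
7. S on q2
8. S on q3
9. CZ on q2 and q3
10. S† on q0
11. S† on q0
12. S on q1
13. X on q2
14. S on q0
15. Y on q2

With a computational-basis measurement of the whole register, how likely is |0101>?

A full measurement returns |0101> with probability 0.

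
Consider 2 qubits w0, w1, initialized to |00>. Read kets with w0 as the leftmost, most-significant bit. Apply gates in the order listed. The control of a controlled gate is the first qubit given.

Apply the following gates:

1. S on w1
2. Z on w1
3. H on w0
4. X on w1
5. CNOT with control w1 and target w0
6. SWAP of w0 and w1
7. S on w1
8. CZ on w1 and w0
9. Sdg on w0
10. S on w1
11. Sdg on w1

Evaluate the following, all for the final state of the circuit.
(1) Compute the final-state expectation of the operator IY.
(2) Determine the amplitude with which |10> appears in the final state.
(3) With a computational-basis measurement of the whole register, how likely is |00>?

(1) In the final state, IY has expectation -1.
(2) The final state's coefficient on |10> equals -sqrt(2)*I/2.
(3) The probability of measuring |00> is 0.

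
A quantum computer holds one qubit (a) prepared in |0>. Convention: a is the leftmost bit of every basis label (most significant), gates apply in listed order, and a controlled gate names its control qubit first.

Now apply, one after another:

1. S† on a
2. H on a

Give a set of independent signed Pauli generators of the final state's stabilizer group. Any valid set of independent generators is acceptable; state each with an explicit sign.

One valid set of independent stabilizer generators is +X (any independent generating set of the same group is equally correct).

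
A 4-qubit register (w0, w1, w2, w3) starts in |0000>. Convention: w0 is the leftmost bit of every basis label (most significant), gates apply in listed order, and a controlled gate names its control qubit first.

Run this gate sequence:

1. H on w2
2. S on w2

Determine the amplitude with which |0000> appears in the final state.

|0000> carries amplitude sqrt(2)/2 in the final state.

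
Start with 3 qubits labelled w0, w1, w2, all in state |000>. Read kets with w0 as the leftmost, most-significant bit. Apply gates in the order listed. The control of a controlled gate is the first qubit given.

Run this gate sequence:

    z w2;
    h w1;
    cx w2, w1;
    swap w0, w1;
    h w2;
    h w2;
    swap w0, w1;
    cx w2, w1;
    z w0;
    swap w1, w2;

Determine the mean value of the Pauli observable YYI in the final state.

The observable YYI averages to 0.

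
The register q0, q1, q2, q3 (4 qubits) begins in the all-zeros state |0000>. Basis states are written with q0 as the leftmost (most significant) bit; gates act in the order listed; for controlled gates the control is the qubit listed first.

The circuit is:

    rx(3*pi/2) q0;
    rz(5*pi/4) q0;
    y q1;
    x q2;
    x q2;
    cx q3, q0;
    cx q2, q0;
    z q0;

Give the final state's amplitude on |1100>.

The amplitude on |1100> is -sqrt(2)*exp(5*I*pi/8)/2.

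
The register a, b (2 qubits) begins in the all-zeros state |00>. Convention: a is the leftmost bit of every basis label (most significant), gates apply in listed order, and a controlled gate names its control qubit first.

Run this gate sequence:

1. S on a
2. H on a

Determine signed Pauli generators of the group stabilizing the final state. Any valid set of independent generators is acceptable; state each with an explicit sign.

The final state is stabilized by the group generated by +XI, +IZ; other independent generating sets are equally valid.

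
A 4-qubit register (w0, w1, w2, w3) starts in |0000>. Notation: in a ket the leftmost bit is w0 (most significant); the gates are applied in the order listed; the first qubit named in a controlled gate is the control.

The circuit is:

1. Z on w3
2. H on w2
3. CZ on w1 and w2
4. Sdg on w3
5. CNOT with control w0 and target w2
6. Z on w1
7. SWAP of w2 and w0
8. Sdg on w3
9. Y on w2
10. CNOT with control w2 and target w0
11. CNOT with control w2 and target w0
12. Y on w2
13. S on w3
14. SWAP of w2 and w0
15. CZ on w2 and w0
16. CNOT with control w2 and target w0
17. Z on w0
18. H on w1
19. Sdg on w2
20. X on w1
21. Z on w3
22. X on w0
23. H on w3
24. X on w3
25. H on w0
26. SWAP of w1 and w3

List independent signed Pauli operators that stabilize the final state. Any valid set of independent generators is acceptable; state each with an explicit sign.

The final state is stabilized by the group generated by -XIZI, +IXII, +ZIYI, +IIIX; other independent generating sets are equally valid. Key observation: the block from step 8 through step 13 cancels to the identity and can be dropped.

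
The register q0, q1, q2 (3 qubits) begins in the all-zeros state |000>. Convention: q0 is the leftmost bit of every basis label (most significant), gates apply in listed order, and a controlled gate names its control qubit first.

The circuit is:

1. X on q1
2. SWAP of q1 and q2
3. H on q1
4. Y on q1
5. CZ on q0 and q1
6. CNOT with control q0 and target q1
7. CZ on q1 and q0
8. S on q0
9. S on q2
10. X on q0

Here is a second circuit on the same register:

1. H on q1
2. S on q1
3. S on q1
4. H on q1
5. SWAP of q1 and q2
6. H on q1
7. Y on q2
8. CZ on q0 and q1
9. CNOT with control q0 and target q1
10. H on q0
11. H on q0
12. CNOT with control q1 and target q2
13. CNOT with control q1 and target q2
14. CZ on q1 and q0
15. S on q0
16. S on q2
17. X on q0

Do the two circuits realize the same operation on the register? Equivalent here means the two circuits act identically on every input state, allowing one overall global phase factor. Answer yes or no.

No, they are not equivalent — no single phase factor reconciles the two unitaries.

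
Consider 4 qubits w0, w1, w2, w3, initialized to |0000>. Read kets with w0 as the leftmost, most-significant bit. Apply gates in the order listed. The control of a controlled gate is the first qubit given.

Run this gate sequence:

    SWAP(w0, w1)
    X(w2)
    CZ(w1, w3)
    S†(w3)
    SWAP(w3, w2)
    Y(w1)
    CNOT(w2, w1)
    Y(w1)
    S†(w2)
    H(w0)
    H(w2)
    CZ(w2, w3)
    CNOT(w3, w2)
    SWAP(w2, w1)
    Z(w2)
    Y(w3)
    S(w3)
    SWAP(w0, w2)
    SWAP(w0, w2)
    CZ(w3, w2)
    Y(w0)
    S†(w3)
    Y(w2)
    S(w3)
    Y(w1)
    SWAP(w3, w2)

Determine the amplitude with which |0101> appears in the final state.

The final state's coefficient on |0101> equals -1/2.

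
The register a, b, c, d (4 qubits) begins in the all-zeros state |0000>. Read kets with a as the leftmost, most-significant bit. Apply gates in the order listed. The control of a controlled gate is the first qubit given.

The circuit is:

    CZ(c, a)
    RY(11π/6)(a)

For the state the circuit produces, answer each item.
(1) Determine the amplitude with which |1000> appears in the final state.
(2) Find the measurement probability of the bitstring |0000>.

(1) The amplitude on |1000> is -sqrt(2)/4 + sqrt(6)/4.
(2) The probability of measuring |0000> is sqrt(3)/4 + 1/2.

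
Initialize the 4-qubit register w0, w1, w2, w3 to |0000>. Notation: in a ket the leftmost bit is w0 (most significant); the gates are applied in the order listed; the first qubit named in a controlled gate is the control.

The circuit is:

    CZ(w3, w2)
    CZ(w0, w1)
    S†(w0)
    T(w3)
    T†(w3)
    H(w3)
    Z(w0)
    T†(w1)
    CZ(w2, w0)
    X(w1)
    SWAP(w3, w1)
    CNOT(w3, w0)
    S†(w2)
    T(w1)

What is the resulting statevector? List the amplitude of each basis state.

After the circuit, the state carries amplitude sqrt(2)/2 on |1001>, sqrt(2)*exp(I*pi/4)/2 on |1101>, and 0 on every other basis state.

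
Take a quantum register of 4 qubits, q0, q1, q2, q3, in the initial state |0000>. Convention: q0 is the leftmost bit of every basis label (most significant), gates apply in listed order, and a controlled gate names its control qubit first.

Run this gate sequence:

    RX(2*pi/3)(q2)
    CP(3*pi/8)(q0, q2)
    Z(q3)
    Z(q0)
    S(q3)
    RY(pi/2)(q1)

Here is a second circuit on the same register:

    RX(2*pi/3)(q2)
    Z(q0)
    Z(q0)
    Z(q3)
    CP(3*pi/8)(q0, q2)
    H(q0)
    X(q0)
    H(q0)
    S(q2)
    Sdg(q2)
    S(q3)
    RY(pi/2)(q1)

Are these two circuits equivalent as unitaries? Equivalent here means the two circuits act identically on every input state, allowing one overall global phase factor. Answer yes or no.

Yes — the two circuits implement the same unitary up to a global phase.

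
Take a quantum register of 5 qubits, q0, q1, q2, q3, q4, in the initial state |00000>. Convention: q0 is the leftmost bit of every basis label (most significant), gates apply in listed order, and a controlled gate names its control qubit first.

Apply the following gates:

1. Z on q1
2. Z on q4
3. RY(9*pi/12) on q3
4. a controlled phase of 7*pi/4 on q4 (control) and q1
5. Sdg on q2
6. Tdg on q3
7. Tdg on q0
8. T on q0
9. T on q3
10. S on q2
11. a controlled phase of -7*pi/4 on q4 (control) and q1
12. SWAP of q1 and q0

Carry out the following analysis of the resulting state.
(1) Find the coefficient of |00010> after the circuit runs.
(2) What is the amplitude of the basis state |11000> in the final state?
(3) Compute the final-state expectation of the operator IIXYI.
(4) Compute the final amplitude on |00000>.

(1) The final state's coefficient on |00010> equals sqrt(sqrt(2) + 2)/2. Key observation: steps 4-11 multiply out to the identity, so the circuit reduces to the remaining gates.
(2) The final state's coefficient on |11000> equals 0.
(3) In the final state, IIXYI has expectation 0.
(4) The final state's coefficient on |00000> equals sqrt(2 - sqrt(2))/2.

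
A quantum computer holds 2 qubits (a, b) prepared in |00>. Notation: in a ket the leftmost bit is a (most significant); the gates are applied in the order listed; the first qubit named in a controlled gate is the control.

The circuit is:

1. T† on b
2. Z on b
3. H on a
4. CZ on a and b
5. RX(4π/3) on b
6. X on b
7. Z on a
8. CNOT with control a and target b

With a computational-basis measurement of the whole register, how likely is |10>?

A full measurement returns |10> with probability 1/8.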